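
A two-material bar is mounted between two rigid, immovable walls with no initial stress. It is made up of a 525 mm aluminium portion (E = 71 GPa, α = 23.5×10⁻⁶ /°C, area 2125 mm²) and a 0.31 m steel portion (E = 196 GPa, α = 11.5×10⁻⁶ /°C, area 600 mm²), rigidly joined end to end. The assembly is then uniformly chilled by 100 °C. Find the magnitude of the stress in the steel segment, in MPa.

With the walls removed the bar would change length by δ_free = Σ αᵢΔT Lᵢ = 23.5×10⁻⁶×100×525 + 11.5×10⁻⁶×100×310 = 1.59 mm.
The walls prevent any net length change, so an axial force P (same in every segment) develops. Compatibility: P · Σ Lᵢ/(AᵢEᵢ) = δ_free.
The series flexibility is Σ Lᵢ/(AᵢEᵢ) = 525/(2125×71×10³) + 310/(600×196×10³) = 6.116×10⁻⁶ mm/N.
So P = 1.59 / 6.116×10⁻⁶ = 260 kN, tensile.
σ_{steel} = P / A = 260000 / 600 = 433.4 MPa.

σ ≈ 433 MPa (tensile)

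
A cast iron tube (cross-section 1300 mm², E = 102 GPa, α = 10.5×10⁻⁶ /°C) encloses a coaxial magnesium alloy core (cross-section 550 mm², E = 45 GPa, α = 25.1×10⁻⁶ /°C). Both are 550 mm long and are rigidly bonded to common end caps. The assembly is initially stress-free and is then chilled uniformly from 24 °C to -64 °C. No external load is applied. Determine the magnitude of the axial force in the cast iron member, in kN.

The magnesium alloy has the larger α, so on cooling it would change length more than the cast iron if both were free. The rigid plates force a common final length, so the magnesium alloy is put into tension and the cast iron into compression, with equal and opposite forces P (no external load).
Setting the final lengths equal and cancelling L: (α₁ − α₂)ΔT = P/(A₁E₁) + P/(A₂E₂).
|α₁ − α₂|·ΔT = 14.6×10⁻⁶ × 88 = 0.001285.
1/(A₁E₁) + 1/(A₂E₂) = 1/(1300×102×10³) + 1/(550×45×10³) = 4.795×10⁻⁸ N⁻¹.
P = 0.001285 / 4.795×10⁻⁸ = 26800 N = 26.8 kN.

P ≈ 26.8 kN (compressive in the cast iron)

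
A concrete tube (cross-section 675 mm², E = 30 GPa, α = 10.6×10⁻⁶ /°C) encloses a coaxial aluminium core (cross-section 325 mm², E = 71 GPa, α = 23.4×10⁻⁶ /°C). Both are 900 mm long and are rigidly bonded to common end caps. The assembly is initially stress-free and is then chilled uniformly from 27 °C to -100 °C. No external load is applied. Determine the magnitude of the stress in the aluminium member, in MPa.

σ ≈ 53.9 MPa (tensile)

Equilibrium of a rigid end plate with no external load gives equal and opposite internal forces ±P in the two members. Since α_{aluminium} > α_{concrete}, cooling drives the aluminium into tension and the concrete into compression.
Setting the final lengths equal and cancelling L: (α₁ − α₂)ΔT = P/(A₁E₁) + P/(A₂E₂).
|α₁ − α₂|·ΔT = 12.8×10⁻⁶ × 127 = 0.001626.
1/(A₁E₁) + 1/(A₂E₂) = 1/(675×30×10³) + 1/(325×71×10³) = 9.272×10⁻⁸ N⁻¹.
P = 0.001626 / 9.272×10⁻⁸ = 17530 N = 17.53 kN.
σ_{aluminium} = P/A₂ = 17530/325 = 53.95 MPa, tensile.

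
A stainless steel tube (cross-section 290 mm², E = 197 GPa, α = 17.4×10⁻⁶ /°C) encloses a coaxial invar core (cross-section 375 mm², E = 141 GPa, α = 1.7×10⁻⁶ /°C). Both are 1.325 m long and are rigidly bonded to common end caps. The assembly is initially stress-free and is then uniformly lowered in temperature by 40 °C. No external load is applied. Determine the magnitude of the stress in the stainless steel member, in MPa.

σ ≈ 59.5 MPa (tensile)

Equilibrium of a rigid end plate with no external load gives equal and opposite internal forces ±P in the two members. Since α_{stainless steel} > α_{invar}, cooling drives the stainless steel into tension and the invar into compression.
Equating the net (thermal + elastic) strains gives |α₁ − α₂|·ΔT = P·[1/(A₁E₁) + 1/(A₂E₂)].
|α₁ − α₂|·ΔT = 15.7×10⁻⁶ × 40 = 0.000628.
1/(A₁E₁) + 1/(A₂E₂) = 1/(290×197×10³) + 1/(375×141×10³) = 3.642×10⁻⁸ N⁻¹.
So P = 0.000628 / 3.642×10⁻⁸ = 17.24 kN.
σ_{stainless steel} = P/A₁ = 17240/290 = 59.47 MPa, tensile.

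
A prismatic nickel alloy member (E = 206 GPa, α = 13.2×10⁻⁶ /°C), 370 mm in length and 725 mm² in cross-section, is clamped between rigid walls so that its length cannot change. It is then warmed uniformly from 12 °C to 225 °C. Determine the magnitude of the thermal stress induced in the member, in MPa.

The supports are rigid, so the total axial strain is zero. The restrained thermal strain is ε = αΔT = 13.2×10⁻⁶ × 213 = 2811.6×10⁻⁶.
The stress required to suppress this strain is σ = Eε = 206×10³ × 2811.6×10⁻⁶ = 579.2 MPa, compressive since the member is trying to expand.

σ ≈ 579 MPa (compressive)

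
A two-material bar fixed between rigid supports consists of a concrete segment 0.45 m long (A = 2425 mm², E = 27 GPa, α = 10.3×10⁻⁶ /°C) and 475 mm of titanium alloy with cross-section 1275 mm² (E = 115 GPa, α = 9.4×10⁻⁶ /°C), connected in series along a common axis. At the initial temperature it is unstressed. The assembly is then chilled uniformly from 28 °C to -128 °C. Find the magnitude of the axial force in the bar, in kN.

P ≈ 140 kN (tensile)

Free thermal contraction of the whole bar: Σ αᵢΔT Lᵢ = 10.3×10⁻⁶×156×450 + 9.4×10⁻⁶×156×475 = 1.42 mm.
The rigid supports impose zero overall length change; the single axial force P common to all segments must satisfy P Σ Lᵢ/(AᵢEᵢ) = δ_free.
The series flexibility is Σ Lᵢ/(AᵢEᵢ) = 450/(2425×27×10³) + 475/(1275×115×10³) = 1.011×10⁻⁵ mm/N.
So P = 1.42 / 1.011×10⁻⁵ = 140.4 kN, tensile.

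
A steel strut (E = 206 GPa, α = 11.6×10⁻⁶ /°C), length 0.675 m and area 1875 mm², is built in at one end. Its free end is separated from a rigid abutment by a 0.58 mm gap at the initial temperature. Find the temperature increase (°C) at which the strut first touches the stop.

ΔT ≈ 74.1 °C

Contact occurs when the free expansion equals the gap: αΔT L = 0.58 mm.
So ΔT = g/(αL) = 0.58/(11.6×10⁻⁶ × 675) = 74.07 °C.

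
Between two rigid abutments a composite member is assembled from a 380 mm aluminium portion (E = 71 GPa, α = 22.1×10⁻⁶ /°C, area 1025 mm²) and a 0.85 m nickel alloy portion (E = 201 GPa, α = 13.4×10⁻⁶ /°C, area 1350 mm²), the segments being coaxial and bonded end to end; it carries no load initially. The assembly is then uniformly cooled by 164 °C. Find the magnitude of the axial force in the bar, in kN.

P ≈ 388 kN (tensile)

If the supports were absent, the total length change would be Σ αᵢΔT Lᵢ = 22.1×10⁻⁶×164×380 + 13.4×10⁻⁶×164×850 = 3.245 mm.
Since the ends are fixed, an axial force P builds up, equal in every segment, with P · Σ Lᵢ/(AᵢEᵢ) = δ_free.
Σ Lᵢ/(AᵢEᵢ) = 380/(1025×71×10³) + 850/(1350×201×10³) = 8.354×10⁻⁶ mm/N.
Hence P = δ_free / Σ(L/AE) = 3.245/8.354×10⁻⁶ = 388.5 kN (tensile).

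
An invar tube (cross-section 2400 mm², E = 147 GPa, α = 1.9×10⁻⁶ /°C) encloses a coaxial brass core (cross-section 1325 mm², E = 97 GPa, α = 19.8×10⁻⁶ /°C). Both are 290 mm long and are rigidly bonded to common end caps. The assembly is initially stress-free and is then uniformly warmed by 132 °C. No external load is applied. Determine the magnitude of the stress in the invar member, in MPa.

The brass has the larger α, so on heating it would change length more than the invar if both were free. The rigid plates force a common final length, so the brass is put into compression and the invar into tension, with equal and opposite forces P (no external load).
Setting the final lengths equal and cancelling L: (α₁ − α₂)ΔT = P/(A₁E₁) + P/(A₂E₂).
|α₁ − α₂|·ΔT = 17.9×10⁻⁶ × 132 = 0.002363.
1/(A₁E₁) + 1/(A₂E₂) = 1/(2400×147×10³) + 1/(1325×97×10³) = 1.062×10⁻⁸ N⁻¹.
P = 0.002363 / 1.062×10⁻⁸ = 222600 N = 222.6 kN.
σ_{invar} = P/A₁ = 222600/2400 = 92.75 MPa, tensile.

σ ≈ 92.7 MPa (tensile)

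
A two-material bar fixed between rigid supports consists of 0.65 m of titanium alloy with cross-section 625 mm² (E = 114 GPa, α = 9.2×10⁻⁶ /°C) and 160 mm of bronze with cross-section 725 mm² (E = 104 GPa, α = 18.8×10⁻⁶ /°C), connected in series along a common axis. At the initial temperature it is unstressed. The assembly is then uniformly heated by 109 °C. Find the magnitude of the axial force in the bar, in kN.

Free thermal expansion of the whole bar: Σ αᵢΔT Lᵢ = 9.2×10⁻⁶×109×650 + 18.8×10⁻⁶×109×160 = 0.9797 mm.
The walls prevent any net length change, so an axial force P (same in every segment) develops. Compatibility: P · Σ Lᵢ/(AᵢEᵢ) = δ_free.
The series flexibility is Σ Lᵢ/(AᵢEᵢ) = 650/(625×114×10³) + 160/(725×104×10³) = 1.124×10⁻⁵ mm/N.
So P = 0.9797 / 1.124×10⁻⁵ = 87.12 kN, compressive.

P ≈ 87.1 kN (compressive)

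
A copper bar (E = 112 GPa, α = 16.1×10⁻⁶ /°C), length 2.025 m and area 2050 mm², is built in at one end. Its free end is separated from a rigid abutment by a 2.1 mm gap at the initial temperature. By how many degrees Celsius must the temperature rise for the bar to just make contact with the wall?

ΔT ≈ 64.4 °C

The gap closes when αΔT L = 2.1 mm, since the bar is still unstressed at that instant.
ΔT = 2.1 / (16.1×10⁻⁶ × 2025) = 64.41 °C.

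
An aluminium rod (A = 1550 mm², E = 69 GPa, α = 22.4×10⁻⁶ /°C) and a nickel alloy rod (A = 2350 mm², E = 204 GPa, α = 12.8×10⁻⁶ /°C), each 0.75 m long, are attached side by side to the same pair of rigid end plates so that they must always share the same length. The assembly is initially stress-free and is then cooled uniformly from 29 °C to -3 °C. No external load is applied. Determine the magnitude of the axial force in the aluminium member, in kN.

P ≈ 26.9 kN (tensile in the aluminium)

Equilibrium of a rigid end plate with no external load gives equal and opposite internal forces ±P in the two members. Since α_{aluminium} > α_{nickel alloy}, cooling drives the aluminium into tension and the nickel alloy into compression.
Equating the net (thermal + elastic) strains gives |α₁ − α₂|·ΔT = P·[1/(A₁E₁) + 1/(A₂E₂)].
|α₁ − α₂|·ΔT = 9.6×10⁻⁶ × 32 = 0.0003072.
1/(A₁E₁) + 1/(A₂E₂) = 1/(1550×69×10³) + 1/(2350×204×10³) = 1.144×10⁻⁸ N⁻¹.
P = 0.0003072 / 1.144×10⁻⁸ = 26860 N = 26.86 kN.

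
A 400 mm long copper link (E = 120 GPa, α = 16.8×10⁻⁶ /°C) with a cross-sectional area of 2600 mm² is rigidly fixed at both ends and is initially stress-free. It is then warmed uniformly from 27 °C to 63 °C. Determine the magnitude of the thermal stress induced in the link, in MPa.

Because both ends are immovable the net strain is zero, and the suppressed thermal strain is αΔT = 16.8×10⁻⁶ × 36 = 604.8×10⁻⁶.
The stress required to suppress this strain is σ = Eε = 120×10³ × 604.8×10⁻⁶ = 72.58 MPa, compressive since the link is trying to expand.

σ ≈ 72.6 MPa (compressive)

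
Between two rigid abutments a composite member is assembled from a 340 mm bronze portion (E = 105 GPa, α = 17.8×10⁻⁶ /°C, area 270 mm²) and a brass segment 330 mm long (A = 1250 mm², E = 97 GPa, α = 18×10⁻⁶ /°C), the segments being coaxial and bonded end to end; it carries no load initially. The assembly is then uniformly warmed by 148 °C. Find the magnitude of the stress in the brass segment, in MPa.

σ ≈ 96.5 MPa (compressive)

If the supports were absent, the total length change would be Σ αᵢΔT Lᵢ = 17.8×10⁻⁶×148×340 + 18×10⁻⁶×148×330 = 1.775 mm.
The rigid supports impose zero overall length change; the single axial force P common to all segments must satisfy P Σ Lᵢ/(AᵢEᵢ) = δ_free.
The series flexibility is Σ Lᵢ/(AᵢEᵢ) = 340/(270×105×10³) + 330/(1250×97×10³) = 1.471×10⁻⁵ mm/N.
Hence P = δ_free / Σ(L/AE) = 1.775/1.471×10⁻⁵ = 120.6 kN (compressive).
σ_{brass} = P / A = 120600 / 1250 = 96.49 MPa.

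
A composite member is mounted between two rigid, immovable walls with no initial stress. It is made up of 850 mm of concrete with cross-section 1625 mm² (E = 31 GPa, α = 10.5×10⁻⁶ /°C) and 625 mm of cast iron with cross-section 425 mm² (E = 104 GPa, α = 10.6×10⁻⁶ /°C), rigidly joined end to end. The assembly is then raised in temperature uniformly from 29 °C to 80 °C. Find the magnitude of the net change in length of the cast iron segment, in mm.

If the supports were absent, the total length change would be Σ αᵢΔT Lᵢ = 10.5×10⁻⁶×51×850 + 10.6×10⁻⁶×51×625 = 0.793 mm.
The rigid supports impose zero overall length change; the single axial force P common to all segments must satisfy P Σ Lᵢ/(AᵢEᵢ) = δ_free.
Σ Lᵢ/(AᵢEᵢ) = 850/(1625×31×10³) + 625/(425×104×10³) = 3.101×10⁻⁵ mm/N.
So P = 0.793 / 3.101×10⁻⁵ = 25.57 kN, compressive.
For the cast iron segment, free thermal change = 10.6×10⁻⁶×51×625 = 0.3379 mm and elastic change from P = 25570×625/(425×104×10³) = 0.3616 mm; these oppose, so the net change is 0.0237 mm (segment shortens).

|ΔL| ≈ 0.0237 mm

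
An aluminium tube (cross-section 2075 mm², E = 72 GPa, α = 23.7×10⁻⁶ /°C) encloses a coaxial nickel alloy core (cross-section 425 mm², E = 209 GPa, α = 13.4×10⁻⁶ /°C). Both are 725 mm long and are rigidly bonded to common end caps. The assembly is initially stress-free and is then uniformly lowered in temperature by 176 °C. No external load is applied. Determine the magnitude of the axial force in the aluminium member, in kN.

P ≈ 101 kN (tensile in the aluminium)

Equilibrium of a rigid end plate with no external load gives equal and opposite internal forces ±P in the two members. Since α_{aluminium} > α_{nickel alloy}, cooling drives the aluminium into tension and the nickel alloy into compression.
Equating the net (thermal + elastic) strains gives |α₁ − α₂|·ΔT = P·[1/(A₁E₁) + 1/(A₂E₂)].
|α₁ − α₂|·ΔT = 10.3×10⁻⁶ × 176 = 0.001813.
1/(A₁E₁) + 1/(A₂E₂) = 1/(2075×72×10³) + 1/(425×209×10³) = 1.795×10⁻⁸ N⁻¹.
So P = 0.001813 / 1.795×10⁻⁸ = 101 kN.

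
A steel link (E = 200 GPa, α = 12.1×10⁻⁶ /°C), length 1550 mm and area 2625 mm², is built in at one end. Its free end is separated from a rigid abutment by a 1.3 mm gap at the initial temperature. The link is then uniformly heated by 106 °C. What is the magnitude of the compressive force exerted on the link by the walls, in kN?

P ≈ 233 kN

Free thermal elongation = αΔT L = 12.1×10⁻⁶ × 106 × 1550 = 1.988 mm.
The gap closes (δ_free > 1.3 mm) and the wall then resists a further 1.988 − 1.3 = 0.688 mm of expansion.
Compatibility: PL/(AE) = 0.688 mm, so σ = P/A = E × (0.688/1550) = 88.78 MPa.
P = σA = 88.78 × 2625 = 233 kN.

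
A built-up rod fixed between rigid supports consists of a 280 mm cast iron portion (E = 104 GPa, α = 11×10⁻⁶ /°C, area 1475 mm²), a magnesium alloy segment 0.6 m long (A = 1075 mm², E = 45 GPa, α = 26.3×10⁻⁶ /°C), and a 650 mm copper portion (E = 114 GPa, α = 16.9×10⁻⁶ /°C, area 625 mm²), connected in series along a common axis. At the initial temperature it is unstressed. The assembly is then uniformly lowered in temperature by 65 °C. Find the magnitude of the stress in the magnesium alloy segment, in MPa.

With the walls removed the bar would change length by δ_free = Σ αᵢΔT Lᵢ = 11×10⁻⁶×65×280 + 26.3×10⁻⁶×65×600 + 16.9×10⁻⁶×65×650 = 1.94 mm.
The walls prevent any net length change, so an axial force P (same in every segment) develops. Compatibility: P · Σ Lᵢ/(AᵢEᵢ) = δ_free.
Σ Lᵢ/(AᵢEᵢ) = 280/(1475×104×10³) + 600/(1075×45×10³) + 650/(625×114×10³) = 2.335×10⁻⁵ mm/N.
Hence P = δ_free / Σ(L/AE) = 1.94/2.335×10⁻⁵ = 83.08 kN (tensile).
σ_{magnesium alloy} = P / A = 83080 / 1075 = 77.28 MPa.

σ ≈ 77.3 MPa (tensile)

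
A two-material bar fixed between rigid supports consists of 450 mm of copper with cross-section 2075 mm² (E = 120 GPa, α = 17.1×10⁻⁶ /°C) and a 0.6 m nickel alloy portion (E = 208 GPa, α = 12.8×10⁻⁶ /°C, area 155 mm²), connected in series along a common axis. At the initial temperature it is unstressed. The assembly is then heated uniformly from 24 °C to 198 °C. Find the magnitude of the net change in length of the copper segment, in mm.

Free thermal expansion of the whole bar: Σ αᵢΔT Lᵢ = 17.1×10⁻⁶×174×450 + 12.8×10⁻⁶×174×600 = 2.675 mm.
Since the ends are fixed, an axial force P builds up, equal in every segment, with P · Σ Lᵢ/(AᵢEᵢ) = δ_free.
The series flexibility is Σ Lᵢ/(AᵢEᵢ) = 450/(2075×120×10³) + 600/(155×208×10³) = 2.042×10⁻⁵ mm/N.
Hence P = δ_free / Σ(L/AE) = 2.675/2.042×10⁻⁵ = 131 kN (compressive).
For the copper segment, free thermal change = 17.1×10⁻⁶×174×450 = 1.339 mm and elastic change from P = 131000×450/(2075×120×10³) = 0.2368 mm; these oppose, so the net change is 1.1 mm (segment lengthens).

|ΔL| ≈ 1.1 mm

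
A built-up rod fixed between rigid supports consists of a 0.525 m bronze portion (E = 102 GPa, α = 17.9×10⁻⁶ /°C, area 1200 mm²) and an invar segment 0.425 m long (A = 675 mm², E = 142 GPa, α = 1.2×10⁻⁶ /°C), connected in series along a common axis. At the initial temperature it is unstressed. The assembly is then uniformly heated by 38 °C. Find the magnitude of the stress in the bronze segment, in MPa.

σ ≈ 36 MPa (compressive)

If the supports were absent, the total length change would be Σ αᵢΔT Lᵢ = 17.9×10⁻⁶×38×525 + 1.2×10⁻⁶×38×425 = 0.3765 mm.
Since the ends are fixed, an axial force P builds up, equal in every segment, with P · Σ Lᵢ/(AᵢEᵢ) = δ_free.
The series flexibility is Σ Lᵢ/(AᵢEᵢ) = 525/(1200×102×10³) + 425/(675×142×10³) = 8.723×10⁻⁶ mm/N.
So P = 0.3765 / 8.723×10⁻⁶ = 43.16 kN, compressive.
σ_{bronze} = P / A = 43160 / 1200 = 35.97 MPa.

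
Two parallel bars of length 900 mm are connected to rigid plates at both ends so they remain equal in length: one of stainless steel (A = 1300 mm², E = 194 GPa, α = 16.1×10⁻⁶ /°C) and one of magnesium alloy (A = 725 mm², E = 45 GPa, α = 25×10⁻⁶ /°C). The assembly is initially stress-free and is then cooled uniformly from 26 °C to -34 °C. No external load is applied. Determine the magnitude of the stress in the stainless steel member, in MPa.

σ ≈ 11.9 MPa (compressive)

Equilibrium of a rigid end plate with no external load gives equal and opposite internal forces ±P in the two members. Since α_{magnesium alloy} > α_{stainless steel}, cooling drives the magnesium alloy into tension and the stainless steel into compression.
Equating the net (thermal + elastic) strains gives |α₁ − α₂|·ΔT = P·[1/(A₁E₁) + 1/(A₂E₂)].
|α₁ − α₂|·ΔT = 8.9×10⁻⁶ × 60 = 0.000534.
1/(A₁E₁) + 1/(A₂E₂) = 1/(1300×194×10³) + 1/(725×45×10³) = 3.462×10⁻⁸ N⁻¹.
P = 0.000534 / 3.462×10⁻⁸ = 15430 N = 15.43 kN.
σ_{stainless steel} = P/A₁ = 15430/1300 = 11.87 MPa, compressive.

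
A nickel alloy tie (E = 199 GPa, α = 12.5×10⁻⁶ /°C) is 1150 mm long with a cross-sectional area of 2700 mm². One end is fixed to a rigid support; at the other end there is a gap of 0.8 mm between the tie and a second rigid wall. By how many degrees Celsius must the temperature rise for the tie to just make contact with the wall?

The gap closes when αΔT L = 0.8 mm, since the tie is still unstressed at that instant.
ΔT = 0.8 / (12.5×10⁻⁶ × 1150) = 55.65 °C.

ΔT ≈ 55.7 °C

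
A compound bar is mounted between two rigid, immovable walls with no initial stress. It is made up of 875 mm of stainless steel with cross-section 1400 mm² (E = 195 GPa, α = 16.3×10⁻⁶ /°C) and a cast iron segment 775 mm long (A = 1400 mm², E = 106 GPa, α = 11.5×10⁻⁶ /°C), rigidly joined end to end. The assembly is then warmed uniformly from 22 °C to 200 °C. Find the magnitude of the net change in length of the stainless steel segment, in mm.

If the supports were absent, the total length change would be Σ αᵢΔT Lᵢ = 16.3×10⁻⁶×178×875 + 11.5×10⁻⁶×178×775 = 4.125 mm.
The walls prevent any net length change, so an axial force P (same in every segment) develops. Compatibility: P · Σ Lᵢ/(AᵢEᵢ) = δ_free.
Σ Lᵢ/(AᵢEᵢ) = 875/(1400×195×10³) + 775/(1400×106×10³) = 8.428×10⁻⁶ mm/N.
Hence P = δ_free / Σ(L/AE) = 4.125/8.428×10⁻⁶ = 489.5 kN (compressive).
For the stainless steel segment, free thermal change = 16.3×10⁻⁶×178×875 = 2.539 mm and elastic change from P = 489500×875/(1400×195×10³) = 1.569 mm; these oppose, so the net change is 0.97 mm (segment lengthens).

|ΔL| ≈ 0.97 mm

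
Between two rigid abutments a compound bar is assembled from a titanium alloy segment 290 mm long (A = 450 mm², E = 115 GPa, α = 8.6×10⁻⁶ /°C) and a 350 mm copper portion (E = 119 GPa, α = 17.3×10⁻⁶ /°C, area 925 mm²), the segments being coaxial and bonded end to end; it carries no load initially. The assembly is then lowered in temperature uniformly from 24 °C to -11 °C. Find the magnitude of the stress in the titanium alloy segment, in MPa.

Free thermal contraction of the whole bar: Σ αᵢΔT Lᵢ = 8.6×10⁻⁶×35×290 + 17.3×10⁻⁶×35×350 = 0.2992 mm.
Since the ends are fixed, an axial force P builds up, equal in every segment, with P · Σ Lᵢ/(AᵢEᵢ) = δ_free.
Σ Lᵢ/(AᵢEᵢ) = 290/(450×115×10³) + 350/(925×119×10³) = 8.784×10⁻⁶ mm/N.
P = 0.2992 / 8.784×10⁻⁶ = 34070 N = 34.07 kN, tensile.
σ_{titanium alloy} = P / A = 34070 / 450 = 75.7 MPa.

σ ≈ 75.7 MPa (tensile)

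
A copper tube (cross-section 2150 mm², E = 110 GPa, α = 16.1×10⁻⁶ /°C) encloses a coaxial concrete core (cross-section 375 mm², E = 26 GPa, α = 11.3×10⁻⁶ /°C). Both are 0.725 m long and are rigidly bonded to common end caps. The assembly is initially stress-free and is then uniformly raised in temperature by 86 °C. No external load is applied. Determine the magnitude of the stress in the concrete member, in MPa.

σ ≈ 10.3 MPa (tensile)

Both members must finish at the same length. With the larger α, the copper tends to over-expand; the plates restrain it, putting the copper in compression and the concrete in tension. With no external load the two internal forces are equal and opposite, magnitude P.
Compatibility of the two members (thermal + elastic change equal): (α₁ − α₂)ΔT = P·[1/(A₁E₁) + 1/(A₂E₂)].
|α₁ − α₂|·ΔT = 4.8×10⁻⁶ × 86 = 0.0004128.
1/(A₁E₁) + 1/(A₂E₂) = 1/(2150×110×10³) + 1/(375×26×10³) = 1.068×10⁻⁷ N⁻¹.
So P = 0.0004128 / 1.068×10⁻⁷ = 3.865 kN.
σ_{concrete} = P/A₂ = 3865/375 = 10.31 MPa, tensile.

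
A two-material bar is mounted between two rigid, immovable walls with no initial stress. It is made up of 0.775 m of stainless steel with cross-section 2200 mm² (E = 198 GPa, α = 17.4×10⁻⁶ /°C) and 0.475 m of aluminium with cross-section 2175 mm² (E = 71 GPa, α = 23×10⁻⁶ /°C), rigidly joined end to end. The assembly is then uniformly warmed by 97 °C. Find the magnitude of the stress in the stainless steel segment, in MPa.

Free thermal expansion of the whole bar: Σ αᵢΔT Lᵢ = 17.4×10⁻⁶×97×775 + 23×10⁻⁶×97×475 = 2.368 mm.
The rigid supports impose zero overall length change; the single axial force P common to all segments must satisfy P Σ Lᵢ/(AᵢEᵢ) = δ_free.
Σ Lᵢ/(AᵢEᵢ) = 775/(2200×198×10³) + 475/(2175×71×10³) = 4.855×10⁻⁶ mm/N.
So P = 2.368 / 4.855×10⁻⁶ = 487.7 kN, compressive.
σ_{stainless steel} = P / A = 487700 / 2200 = 221.7 MPa.

σ ≈ 222 MPa (compressive)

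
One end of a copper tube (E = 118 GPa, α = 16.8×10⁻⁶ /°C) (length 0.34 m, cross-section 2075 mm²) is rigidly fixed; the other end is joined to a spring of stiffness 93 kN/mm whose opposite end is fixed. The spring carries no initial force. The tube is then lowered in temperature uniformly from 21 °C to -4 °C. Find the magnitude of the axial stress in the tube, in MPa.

Free thermal contraction: δ_free = αΔT L = 16.8×10⁻⁶ × 25 × 340 = 0.1428 mm.
Let P be the tensile force in the spring. The tube extends elastically by PL/(AE) and the spring stretches by P/k; together these equal δ_free.
So P = δ_free / [L/(AE) + 1/k] = 0.1428 / [ 340/(2075×118×10³) + 1/(93×10³) ].
P = 0.1428 / 1.214×10⁻⁵ = 11760 N.
σ = P/A = 11760/2075 = 5.668 MPa.

σ ≈ 5.67 MPa (tensile)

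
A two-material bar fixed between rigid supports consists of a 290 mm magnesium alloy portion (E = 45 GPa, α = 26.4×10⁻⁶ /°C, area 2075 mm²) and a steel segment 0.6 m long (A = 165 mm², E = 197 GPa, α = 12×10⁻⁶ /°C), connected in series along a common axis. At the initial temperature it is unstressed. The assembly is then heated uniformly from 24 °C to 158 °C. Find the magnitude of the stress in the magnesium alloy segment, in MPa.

If the supports were absent, the total length change would be Σ αᵢΔT Lᵢ = 26.4×10⁻⁶×134×290 + 12×10⁻⁶×134×600 = 1.991 mm.
The walls prevent any net length change, so an axial force P (same in every segment) develops. Compatibility: P · Σ Lᵢ/(AᵢEᵢ) = δ_free.
The series flexibility is Σ Lᵢ/(AᵢEᵢ) = 290/(2075×45×10³) + 600/(165×197×10³) = 2.156×10⁻⁵ mm/N.
So P = 1.991 / 2.156×10⁻⁵ = 92.31 kN, compressive.
σ_{magnesium alloy} = P / A = 92310 / 2075 = 44.49 MPa.

σ ≈ 44.5 MPa (compressive)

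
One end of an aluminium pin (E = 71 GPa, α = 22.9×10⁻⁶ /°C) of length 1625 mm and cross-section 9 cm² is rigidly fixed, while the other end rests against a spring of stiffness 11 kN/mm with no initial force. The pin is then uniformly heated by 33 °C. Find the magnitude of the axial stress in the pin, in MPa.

Free thermal expansion: δ_free = αΔT L = 22.9×10⁻⁶ × 33 × 1625 = 1.228 mm.
With a force P in the spring, the elastic change of the pin is PL/(AE) and that of the spring is P/k; compatibility requires their sum to equal δ_free.
So P = δ_free / [L/(AE) + 1/k] = 1.228 / [ 1625/(900×71×10³) + 1/(11×10³) ].
P = 1.228 / 0.0001163 = 10560 N.
σ = P/A = 10560/900 = 11.73 MPa.

σ ≈ 11.7 MPa (compressive)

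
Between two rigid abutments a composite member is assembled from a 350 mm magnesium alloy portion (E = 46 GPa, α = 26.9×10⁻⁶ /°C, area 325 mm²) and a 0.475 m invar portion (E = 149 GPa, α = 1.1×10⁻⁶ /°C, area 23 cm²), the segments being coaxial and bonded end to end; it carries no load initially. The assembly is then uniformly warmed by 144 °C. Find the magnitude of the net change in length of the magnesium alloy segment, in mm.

If the supports were absent, the total length change would be Σ αᵢΔT Lᵢ = 26.9×10⁻⁶×144×350 + 1.1×10⁻⁶×144×475 = 1.431 mm.
The rigid supports impose zero overall length change; the single axial force P common to all segments must satisfy P Σ Lᵢ/(AᵢEᵢ) = δ_free.
Σ Lᵢ/(AᵢEᵢ) = 350/(325×46×10³) + 475/(2300×149×10³) = 2.48×10⁻⁵ mm/N.
P = 1.431 / 2.48×10⁻⁵ = 57710 N = 57.71 kN, compressive.
For the magnesium alloy segment, free thermal change = 26.9×10⁻⁶×144×350 = 1.356 mm and elastic change from P = 57710×350/(325×46×10³) = 1.351 mm; these oppose, so the net change is 0.00475 mm (segment lengthens).

|ΔL| ≈ 0.00475 mm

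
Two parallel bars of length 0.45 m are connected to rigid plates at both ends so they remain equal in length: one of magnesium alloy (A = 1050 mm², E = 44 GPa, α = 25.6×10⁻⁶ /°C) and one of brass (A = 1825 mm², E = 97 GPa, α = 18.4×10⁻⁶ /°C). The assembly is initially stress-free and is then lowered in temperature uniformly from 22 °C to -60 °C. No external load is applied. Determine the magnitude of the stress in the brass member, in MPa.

Equilibrium of a rigid end plate with no external load gives equal and opposite internal forces ±P in the two members. Since α_{magnesium alloy} > α_{brass}, cooling drives the magnesium alloy into tension and the brass into compression.
Equating the net (thermal + elastic) strains gives |α₁ − α₂|·ΔT = P·[1/(A₁E₁) + 1/(A₂E₂)].
|α₁ − α₂|·ΔT = 7.2×10⁻⁶ × 82 = 0.0005904.
1/(A₁E₁) + 1/(A₂E₂) = 1/(1050×44×10³) + 1/(1825×97×10³) = 2.729×10⁻⁸ N⁻¹.
P = 0.0005904 / 2.729×10⁻⁸ = 21630 N = 21.63 kN.
σ_{brass} = P/A₂ = 21630/1825 = 11.85 MPa, compressive.

σ ≈ 11.9 MPa (compressive)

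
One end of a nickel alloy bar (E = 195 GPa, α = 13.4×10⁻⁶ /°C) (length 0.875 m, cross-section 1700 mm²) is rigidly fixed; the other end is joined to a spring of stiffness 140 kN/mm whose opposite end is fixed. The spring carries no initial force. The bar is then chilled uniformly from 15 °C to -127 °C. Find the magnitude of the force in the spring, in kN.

If the spring were absent the bar would shorten by αΔT L = 13.4×10⁻⁶ × 142 × 875 = 1.665 mm.
Let P be the tensile force in the spring. The bar extends elastically by PL/(AE) and the spring stretches by P/k; together these equal δ_free.
So P = δ_free / [L/(AE) + 1/k] = 1.665 / [ 875/(1700×195×10³) + 1/(140×10³) ].
P = 1.665 / 9.782×10⁻⁶ = 170200 N.

P ≈ 170 kN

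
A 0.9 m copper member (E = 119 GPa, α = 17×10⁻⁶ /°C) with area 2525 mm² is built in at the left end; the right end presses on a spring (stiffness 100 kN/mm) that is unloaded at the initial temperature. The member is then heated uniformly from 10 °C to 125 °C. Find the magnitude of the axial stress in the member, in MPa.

If the spring were absent the member would lengthen by αΔT L = 17×10⁻⁶ × 115 × 900 = 1.76 mm.
With a force P in the spring, the elastic change of the member is PL/(AE) and that of the spring is P/k; compatibility requires their sum to equal δ_free.
P [ L/(AE) + 1/k ] = δ_free → P [ 900/(2525×119×10³) + 1/(100×10³) ] = 1.76.
P = 1.76 / 1.3×10⁻⁵ = 135400 N.
σ = P/A = 135400/2525 = 53.62 MPa.

σ ≈ 53.6 MPa (compressive)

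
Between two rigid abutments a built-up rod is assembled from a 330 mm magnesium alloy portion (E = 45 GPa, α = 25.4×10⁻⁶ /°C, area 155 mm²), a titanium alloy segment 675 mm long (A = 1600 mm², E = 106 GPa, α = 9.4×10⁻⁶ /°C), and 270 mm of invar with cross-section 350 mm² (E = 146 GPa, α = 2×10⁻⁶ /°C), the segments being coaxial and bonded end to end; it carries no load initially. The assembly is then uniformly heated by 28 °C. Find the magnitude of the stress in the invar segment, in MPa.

Free thermal expansion of the whole bar: Σ αᵢΔT Lᵢ = 25.4×10⁻⁶×28×330 + 9.4×10⁻⁶×28×675 + 2×10⁻⁶×28×270 = 0.4275 mm.
Since the ends are fixed, an axial force P builds up, equal in every segment, with P · Σ Lᵢ/(AᵢEᵢ) = δ_free.
The series flexibility is Σ Lᵢ/(AᵢEᵢ) = 330/(155×45×10³) + 675/(1600×106×10³) + 270/(350×146×10³) = 5.658×10⁻⁵ mm/N.
So P = 0.4275 / 5.658×10⁻⁵ = 7.556 kN, compressive.
σ_{invar} = P / A = 7556 / 350 = 21.59 MPa.

σ ≈ 21.6 MPa (compressive)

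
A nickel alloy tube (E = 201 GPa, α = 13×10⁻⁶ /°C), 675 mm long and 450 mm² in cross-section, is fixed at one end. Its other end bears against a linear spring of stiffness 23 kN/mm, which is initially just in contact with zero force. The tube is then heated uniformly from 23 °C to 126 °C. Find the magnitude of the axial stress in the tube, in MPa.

If the spring were absent the tube would lengthen by αΔT L = 13×10⁻⁶ × 103 × 675 = 0.9038 mm.
Let P be the compressive force at the spring. The tube shortens elastically by PL/(AE) and the spring compresses by P/k; together these equal δ_free.
P [ L/(AE) + 1/k ] = δ_free → P [ 675/(450×201×10³) + 1/(23×10³) ] = 0.9038.
P = 0.9038 / 5.094×10⁻⁵ = 17740 N.
σ = P/A = 17740/450 = 39.43 MPa.

σ ≈ 39.4 MPa (compressive)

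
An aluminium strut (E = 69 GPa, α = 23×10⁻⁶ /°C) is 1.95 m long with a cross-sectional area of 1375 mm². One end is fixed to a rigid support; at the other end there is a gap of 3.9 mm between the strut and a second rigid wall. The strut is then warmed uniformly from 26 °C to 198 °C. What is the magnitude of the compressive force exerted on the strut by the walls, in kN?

P ≈ 186 kN

Free thermal elongation = αΔT L = 23×10⁻⁶ × 172 × 1950 = 7.714 mm.
After closing the 3.9 mm clearance, 7.714 − 3.9 = 3.814 mm of expansion remains to be suppressed by the wall.
That suppressed elongation corresponds to σ = E·Δ/L = 69×10³ × 3.814/1950 = 135 MPa.
Force on the wall = σA = 135 × 1375 mm² = 185.6 kN.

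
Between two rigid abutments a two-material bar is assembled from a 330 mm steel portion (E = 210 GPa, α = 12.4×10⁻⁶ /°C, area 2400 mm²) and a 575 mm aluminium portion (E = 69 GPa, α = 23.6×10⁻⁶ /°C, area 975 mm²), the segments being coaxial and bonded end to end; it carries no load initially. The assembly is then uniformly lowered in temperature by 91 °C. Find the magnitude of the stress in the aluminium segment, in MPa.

If the supports were absent, the total length change would be Σ αᵢΔT Lᵢ = 12.4×10⁻⁶×91×330 + 23.6×10⁻⁶×91×575 = 1.607 mm.
Since the ends are fixed, an axial force P builds up, equal in every segment, with P · Σ Lᵢ/(AᵢEᵢ) = δ_free.
The series flexibility is Σ Lᵢ/(AᵢEᵢ) = 330/(2400×210×10³) + 575/(975×69×10³) = 9.202×10⁻⁶ mm/N.
So P = 1.607 / 9.202×10⁻⁶ = 174.7 kN, tensile.
σ_{aluminium} = P / A = 174700 / 975 = 179.1 MPa.

σ ≈ 179 MPa (tensile)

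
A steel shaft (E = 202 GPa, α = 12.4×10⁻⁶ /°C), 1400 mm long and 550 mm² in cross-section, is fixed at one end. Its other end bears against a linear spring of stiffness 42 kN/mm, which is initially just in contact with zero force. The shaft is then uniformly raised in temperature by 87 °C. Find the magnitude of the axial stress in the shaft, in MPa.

σ ≈ 75.4 MPa (compressive)

Free thermal expansion: δ_free = αΔT L = 12.4×10⁻⁶ × 87 × 1400 = 1.51 mm.
Let P be the compressive force at the spring. The shaft shortens elastically by PL/(AE) and the spring compresses by P/k; together these equal δ_free.
So P = δ_free / [L/(AE) + 1/k] = 1.51 / [ 1400/(550×202×10³) + 1/(42×10³) ].
P = 1.51 / 3.641×10⁻⁵ = 41480 N.
σ = P/A = 41480/550 = 75.42 MPa.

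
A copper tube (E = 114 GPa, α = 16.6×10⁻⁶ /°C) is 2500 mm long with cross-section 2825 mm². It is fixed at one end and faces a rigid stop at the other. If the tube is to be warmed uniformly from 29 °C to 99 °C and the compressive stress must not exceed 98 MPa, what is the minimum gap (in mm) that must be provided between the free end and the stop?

With no wall the tube would lengthen by αΔT L = 16.6×10⁻⁶ × 70 × 2500 = 2.905 mm.
A stress of 98 MPa corresponds to the wall pushing the tube back by σL/E = 98×2500/(114×10³) = 2.149 mm.
The gap must absorb the remainder: g_min = 2.905 − 2.149 = 0.7559 mm.

g ≈ 0.756 mm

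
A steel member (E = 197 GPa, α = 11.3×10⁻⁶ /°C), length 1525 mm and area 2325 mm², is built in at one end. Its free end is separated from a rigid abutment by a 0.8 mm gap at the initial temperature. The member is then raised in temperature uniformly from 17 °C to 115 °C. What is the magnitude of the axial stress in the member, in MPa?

Free thermal elongation = αΔT L = 11.3×10⁻⁶ × 98 × 1525 = 1.689 mm.
After closing the 0.8 mm clearance, 1.689 − 0.8 = 0.8888 mm of expansion remains to be suppressed by the wall.
Compatibility: PL/(AE) = 0.8888 mm, so σ = P/A = E × (0.8888/1525) = 114.8 MPa.

σ ≈ 115 MPa (compressive)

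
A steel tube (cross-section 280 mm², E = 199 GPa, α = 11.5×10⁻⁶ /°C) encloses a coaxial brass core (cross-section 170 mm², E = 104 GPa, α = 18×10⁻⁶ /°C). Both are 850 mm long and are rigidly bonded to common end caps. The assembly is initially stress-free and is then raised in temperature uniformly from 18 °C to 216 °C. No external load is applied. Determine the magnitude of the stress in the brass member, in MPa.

The brass has the larger α, so on heating it would change length more than the steel if both were free. The rigid plates force a common final length, so the brass is put into compression and the steel into tension, with equal and opposite forces P (no external load).
Setting the final lengths equal and cancelling L: (α₁ − α₂)ΔT = P/(A₁E₁) + P/(A₂E₂).
|α₁ − α₂|·ΔT = 6.5×10⁻⁶ × 198 = 0.001287.
1/(A₁E₁) + 1/(A₂E₂) = 1/(280×199×10³) + 1/(170×104×10³) = 7.451×10⁻⁸ N⁻¹.
P = 0.001287 / 7.451×10⁻⁸ = 17270 N = 17.27 kN.
σ_{brass} = P/A₂ = 17270/170 = 101.6 MPa, compressive.

σ ≈ 102 MPa (compressive)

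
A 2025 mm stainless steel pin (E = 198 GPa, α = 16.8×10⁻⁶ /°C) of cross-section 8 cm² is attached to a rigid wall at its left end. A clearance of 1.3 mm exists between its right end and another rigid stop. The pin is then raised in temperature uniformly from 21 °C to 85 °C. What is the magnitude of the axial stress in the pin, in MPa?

Unrestrained expansion: δ_free = αΔT L = 16.8×10⁻⁶ × 64 × 2025 = 2.177 mm.
The gap closes (δ_free > 1.3 mm) and the wall then resists a further 2.177 − 1.3 = 0.8773 mm of expansion.
That suppressed elongation corresponds to σ = E·Δ/L = 198×10³ × 0.8773/2025 = 85.78 MPa.

σ ≈ 85.8 MPa (compressive)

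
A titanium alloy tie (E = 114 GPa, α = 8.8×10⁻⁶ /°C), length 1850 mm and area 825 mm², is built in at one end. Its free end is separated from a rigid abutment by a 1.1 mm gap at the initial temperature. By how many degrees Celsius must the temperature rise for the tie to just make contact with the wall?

Contact occurs when the free expansion equals the gap: αΔT L = 1.1 mm.
ΔT = 1.1 / (8.8×10⁻⁶ × 1850) = 67.57 °C.

ΔT ≈ 67.6 °C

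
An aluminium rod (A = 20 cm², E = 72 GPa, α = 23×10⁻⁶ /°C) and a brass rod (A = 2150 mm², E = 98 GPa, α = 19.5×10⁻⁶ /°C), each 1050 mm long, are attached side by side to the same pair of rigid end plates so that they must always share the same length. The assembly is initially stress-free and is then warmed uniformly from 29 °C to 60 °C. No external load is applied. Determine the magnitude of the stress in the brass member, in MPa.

The aluminium has the larger α, so on heating it would change length more than the brass if both were free. The rigid plates force a common final length, so the aluminium is put into compression and the brass into tension, with equal and opposite forces P (no external load).
Compatibility of the two members (thermal + elastic change equal): (α₁ − α₂)ΔT = P·[1/(A₁E₁) + 1/(A₂E₂)].
|α₁ − α₂|·ΔT = 3.5×10⁻⁶ × 31 = 0.0001085.
1/(A₁E₁) + 1/(A₂E₂) = 1/(2000×72×10³) + 1/(2150×98×10³) = 1.169×10⁻⁸ N⁻¹.
P = 0.0001085 / 1.169×10⁻⁸ = 9281 N = 9.281 kN.
σ_{brass} = P/A₂ = 9281/2150 = 4.317 MPa, tensile.

σ ≈ 4.32 MPa (tensile)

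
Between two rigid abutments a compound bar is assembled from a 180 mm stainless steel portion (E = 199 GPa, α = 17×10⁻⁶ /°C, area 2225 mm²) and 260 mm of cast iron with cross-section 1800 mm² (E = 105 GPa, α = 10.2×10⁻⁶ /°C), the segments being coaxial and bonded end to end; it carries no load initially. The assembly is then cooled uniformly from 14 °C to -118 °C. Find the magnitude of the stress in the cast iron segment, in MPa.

Free thermal contraction of the whole bar: Σ αᵢΔT Lᵢ = 17×10⁻⁶×132×180 + 10.2×10⁻⁶×132×260 = 0.754 mm.
Since the ends are fixed, an axial force P builds up, equal in every segment, with P · Σ Lᵢ/(AᵢEᵢ) = δ_free.
Σ Lᵢ/(AᵢEᵢ) = 180/(2225×199×10³) + 260/(1800×105×10³) = 1.782×10⁻⁶ mm/N.
P = 0.754 / 1.782×10⁻⁶ = 423100 N = 423.1 kN, tensile.
σ_{cast iron} = P / A = 423100 / 1800 = 235 MPa.

σ ≈ 235 MPa (tensile)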